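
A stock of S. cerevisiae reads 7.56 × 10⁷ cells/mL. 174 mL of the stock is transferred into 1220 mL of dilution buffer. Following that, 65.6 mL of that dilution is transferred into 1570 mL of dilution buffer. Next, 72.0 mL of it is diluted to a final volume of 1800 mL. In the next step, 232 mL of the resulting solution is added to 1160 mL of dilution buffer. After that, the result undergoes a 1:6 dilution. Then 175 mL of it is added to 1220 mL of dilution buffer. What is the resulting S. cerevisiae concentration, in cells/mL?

Overall dilution factor = 8.011 × 24.93 × 25 × 6 × 6 × 7.971 = 1.43 × 10⁶.
7.56 × 10⁷ cells/mL / 1.43 × 10⁶ = 52.8 cells/mL.

52.8 cells/mL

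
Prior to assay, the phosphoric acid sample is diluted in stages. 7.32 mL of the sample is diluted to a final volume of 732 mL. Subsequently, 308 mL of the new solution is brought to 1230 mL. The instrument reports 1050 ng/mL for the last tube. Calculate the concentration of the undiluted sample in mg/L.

Overall dilution factor = 100 × 3.994 = 399.
Original = 1050 ng/mL × 399 = 4.19 × 10⁵ ng/mL = 419 mg/L.

419 mg/L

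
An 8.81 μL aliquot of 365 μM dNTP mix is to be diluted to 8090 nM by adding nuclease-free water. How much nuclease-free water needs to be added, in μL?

389 μL

8090 nM = 8.09 μM.
V₂ = C₁V₁/C₂ = 365 × 8.81 / 8.09 = 397 μL.
Diluent to add = V₂ − V₁ = 397 − 8.81 = 389 μL.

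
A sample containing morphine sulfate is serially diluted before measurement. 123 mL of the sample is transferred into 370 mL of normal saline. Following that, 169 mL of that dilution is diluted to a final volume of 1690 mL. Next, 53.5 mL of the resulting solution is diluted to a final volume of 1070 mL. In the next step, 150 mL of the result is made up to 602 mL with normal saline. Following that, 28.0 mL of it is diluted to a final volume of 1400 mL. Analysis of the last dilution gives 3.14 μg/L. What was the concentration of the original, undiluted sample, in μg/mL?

Overall dilution factor = 4.008 × 10 × 20 × 4.013 × 50 = 1.61 × 10⁵.
Original = 3.14 μg/L × 1.61 × 10⁵ = 5.05 × 10⁵ μg/L = 505 μg/mL.

505 μg/mL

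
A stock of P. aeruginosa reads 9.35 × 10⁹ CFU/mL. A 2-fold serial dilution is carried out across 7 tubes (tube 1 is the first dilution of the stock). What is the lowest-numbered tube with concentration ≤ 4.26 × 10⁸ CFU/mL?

Tube n has concentration 9.35 × 10⁹ CFU/mL / 2ⁿ.
Need 2ⁿ ≥ 9.35 × 10⁹ CFU/mL / 4.26 × 10⁸ CFU/mL = 21.9, so n ≥ 4.46.
First such tube: n = 5.

tube 5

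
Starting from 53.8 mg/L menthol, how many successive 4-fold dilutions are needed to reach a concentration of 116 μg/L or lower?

5

Need 4ⁿ ≥ 464, so n ≥ log(464)/log(4) = 4.43.
Minimum whole steps: n = 5.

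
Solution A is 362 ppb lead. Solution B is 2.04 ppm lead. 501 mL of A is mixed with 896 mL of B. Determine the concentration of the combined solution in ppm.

1.44 ppm

C_B = 2.04 ppm = 2040 ppb.
C_mix = (C_A·V_A + C_B·V_B)/(V_A + V_B) = (362×501 + 2040×896) / 1397 = 1438 ppb = 1.44 ppm.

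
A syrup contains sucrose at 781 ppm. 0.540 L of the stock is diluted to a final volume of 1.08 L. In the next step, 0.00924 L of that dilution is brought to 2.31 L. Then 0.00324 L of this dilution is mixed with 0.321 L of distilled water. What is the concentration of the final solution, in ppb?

Overall dilution factor = 2 × 250 × 100.1 = 5.00 × 10⁴.
781 ppm / 5.00 × 10⁴ = 0.0156 ppm = 15.6 ppb.

15.6 ppb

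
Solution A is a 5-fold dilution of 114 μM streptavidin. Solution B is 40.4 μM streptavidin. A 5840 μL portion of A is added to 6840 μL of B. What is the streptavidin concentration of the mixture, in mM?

0.0323 mM

C_A = 114 μM / 5 = 22.8 μM.
C_mix = (C_A·V_A + C_B·V_B)/(V_A + V_B) = (22.8×5840 + 40.4×6840) / 12680 = 32.3 μM = 0.0323 mM.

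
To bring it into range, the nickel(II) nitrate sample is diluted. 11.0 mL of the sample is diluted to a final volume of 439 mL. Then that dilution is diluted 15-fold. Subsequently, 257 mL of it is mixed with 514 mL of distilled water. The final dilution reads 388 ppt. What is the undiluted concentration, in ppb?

697 ppb

Overall dilution factor = 39.91 × 15 × 3 = 1796.
Original = 388 ppt × 1796 = 6.97 × 10⁵ ppt = 697 ppb.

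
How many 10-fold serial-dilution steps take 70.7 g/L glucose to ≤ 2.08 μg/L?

Need 10ⁿ ≥ 3.40 × 10⁷, so n ≥ log(3.40 × 10⁷)/log(10) = 7.53.
Minimum whole steps: n = 8.

8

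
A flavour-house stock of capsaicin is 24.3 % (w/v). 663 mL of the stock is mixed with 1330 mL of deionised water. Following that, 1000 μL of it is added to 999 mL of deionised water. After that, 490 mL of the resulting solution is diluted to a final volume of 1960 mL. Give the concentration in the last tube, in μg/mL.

20.2 μg/mL

Overall dilution factor = 3.006 × 1000 × 4 = 1.20 × 10⁴.
24.3 % (w/v) / 1.20 × 10⁴ = 2.02 × 10⁻³ % (w/v) = 20.2 μg/mL.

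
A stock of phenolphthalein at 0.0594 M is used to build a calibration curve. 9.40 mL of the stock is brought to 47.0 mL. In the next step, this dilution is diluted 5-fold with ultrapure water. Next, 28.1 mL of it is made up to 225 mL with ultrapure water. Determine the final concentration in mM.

0.297 mM

Overall dilution factor = 5 × 5 × 8.007 = 200.
0.0594 M / 200 = 2.97 × 10⁻⁴ M = 0.297 mM.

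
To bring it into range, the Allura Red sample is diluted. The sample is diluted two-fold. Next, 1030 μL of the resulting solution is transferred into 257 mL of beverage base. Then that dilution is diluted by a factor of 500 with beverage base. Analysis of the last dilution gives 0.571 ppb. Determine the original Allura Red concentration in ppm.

143 ppm

Overall dilution factor = 2 × 250.5 × 500 = 2.51 × 10⁵.
Original = 0.571 ppb × 2.51 × 10⁵ = 1.43 × 10⁵ ppb = 143 ppm.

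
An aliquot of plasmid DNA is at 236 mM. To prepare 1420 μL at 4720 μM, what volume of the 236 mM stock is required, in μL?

28.4 μL

4720 μM = 4.72 mM.
V₁ = C₂V₂/C₁ = 4.72 × 1420 / 236 = 28.4 μL.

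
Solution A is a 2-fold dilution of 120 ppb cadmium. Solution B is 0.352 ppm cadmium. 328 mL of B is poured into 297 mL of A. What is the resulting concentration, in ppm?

0.213 ppm

C_A = 120 ppb / 2 = 60.0 ppb.
C_B = 0.352 ppm = 352 ppb.
C_mix = (C_A·V_A + C_B·V_B)/(V_A + V_B) = (60.0×297 + 352×328) / 625.0 = 213 ppb = 0.213 ppm.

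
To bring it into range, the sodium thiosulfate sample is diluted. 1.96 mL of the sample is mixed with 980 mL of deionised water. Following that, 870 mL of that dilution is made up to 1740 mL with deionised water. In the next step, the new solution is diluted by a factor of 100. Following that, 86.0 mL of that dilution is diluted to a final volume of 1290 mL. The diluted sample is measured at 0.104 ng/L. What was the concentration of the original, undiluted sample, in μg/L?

Overall dilution factor = 501 × 2 × 100 × 15 = 1.50 × 10⁶.
Original = 0.104 ng/L × 1.50 × 10⁶ = 1.56 × 10⁵ ng/L = 156 μg/L.

156 μg/L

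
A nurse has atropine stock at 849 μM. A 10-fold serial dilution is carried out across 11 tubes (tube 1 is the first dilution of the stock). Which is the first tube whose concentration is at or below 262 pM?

Tube n has concentration 849 μM / 10ⁿ.
Need 10ⁿ ≥ 849 μM / 262 pM = 3.24 × 10⁶, so n ≥ 6.51.
First such tube: n = 7.

tube 7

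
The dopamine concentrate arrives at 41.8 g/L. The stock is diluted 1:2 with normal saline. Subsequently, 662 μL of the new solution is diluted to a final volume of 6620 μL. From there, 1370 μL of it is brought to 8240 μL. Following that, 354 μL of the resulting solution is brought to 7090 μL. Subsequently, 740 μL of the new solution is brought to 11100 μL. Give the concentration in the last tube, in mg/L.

1.16 mg/L

Overall dilution factor = 2 × 10 × 6.015 × 20.03 × 15 = 3.61 × 10⁴.
41.8 g/L / 3.61 × 10⁴ = 1.16 × 10⁻³ g/L = 1.16 mg/L.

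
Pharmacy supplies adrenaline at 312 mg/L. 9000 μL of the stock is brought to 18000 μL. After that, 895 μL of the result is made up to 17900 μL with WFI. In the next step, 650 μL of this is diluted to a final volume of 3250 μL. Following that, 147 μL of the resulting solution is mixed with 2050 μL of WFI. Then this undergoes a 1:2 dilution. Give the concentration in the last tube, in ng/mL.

Overall dilution factor = 2 × 20 × 5 × 14.95 × 2 = 5978.
312 mg/L / 5978 = 0.0522 mg/L = 52.2 ng/mL.

52.2 ng/mL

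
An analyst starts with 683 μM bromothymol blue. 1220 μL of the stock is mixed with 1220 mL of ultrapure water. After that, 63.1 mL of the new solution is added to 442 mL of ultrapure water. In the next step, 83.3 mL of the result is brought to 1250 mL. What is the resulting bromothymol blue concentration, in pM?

Overall dilution factor = 1001 × 8.005 × 15.01 = 1.20 × 10⁵.
683 μM / 1.20 × 10⁵ = 5.68 × 10⁻³ μM = 5680 pM.

5680 pM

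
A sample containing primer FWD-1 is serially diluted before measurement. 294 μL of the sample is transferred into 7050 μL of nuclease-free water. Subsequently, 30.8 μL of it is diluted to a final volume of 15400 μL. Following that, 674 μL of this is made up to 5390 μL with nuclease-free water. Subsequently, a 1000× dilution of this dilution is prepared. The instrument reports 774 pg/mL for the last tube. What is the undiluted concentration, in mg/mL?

Overall dilution factor = 24.98 × 500 × 7.997 × 1000 = 9.99 × 10⁷.
Original = 774 pg/mL × 9.99 × 10⁷ = 7.73 × 10¹⁰ pg/mL = 77.3 mg/mL.

77.3 mg/mL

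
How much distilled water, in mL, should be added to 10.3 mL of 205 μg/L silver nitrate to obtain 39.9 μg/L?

42.6 mL

V₂ = C₁V₁/C₂ = 205 × 10.3 / 39.9 = 52.9 mL.
Diluent to add = V₂ − V₁ = 52.9 − 10.3 = 42.6 mL.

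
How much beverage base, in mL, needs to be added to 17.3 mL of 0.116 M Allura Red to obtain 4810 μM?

400 mL

4810 μM = 4.81 × 10⁻³ M.
V₂ = C₁V₁/C₂ = 0.116 × 17.3 / 4.81 × 10⁻³ = 417 mL.
Diluent to add = V₂ − V₁ = 417 − 17.3 = 400 mL.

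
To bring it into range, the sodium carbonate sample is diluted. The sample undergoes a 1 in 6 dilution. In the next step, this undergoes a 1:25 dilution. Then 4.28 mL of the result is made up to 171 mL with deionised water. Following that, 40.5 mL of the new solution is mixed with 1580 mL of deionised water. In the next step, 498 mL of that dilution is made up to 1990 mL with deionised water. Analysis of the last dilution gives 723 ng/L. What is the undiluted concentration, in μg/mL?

693 μg/mL

Overall dilution factor = 6 × 25 × 39.95 × 40.01 × 3.996 = 9.58 × 10⁵.
Original = 723 ng/L × 9.58 × 10⁵ = 6.93 × 10⁸ ng/L = 693 μg/mL.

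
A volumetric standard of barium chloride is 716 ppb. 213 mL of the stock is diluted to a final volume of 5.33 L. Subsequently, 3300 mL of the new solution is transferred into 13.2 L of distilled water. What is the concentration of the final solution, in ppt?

Overall dilution factor = 25.02 × 5 = 125.
716 ppb / 125 = 5.72 ppb = 5720 ppt.

5720 ppt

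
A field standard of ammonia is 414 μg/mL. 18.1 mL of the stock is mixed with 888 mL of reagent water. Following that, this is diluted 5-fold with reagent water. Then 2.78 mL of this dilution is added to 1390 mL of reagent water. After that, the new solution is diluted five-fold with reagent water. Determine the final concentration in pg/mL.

Overall dilution factor = 50.06 × 5 × 501 × 5 = 6.27 × 10⁵.
414 μg/mL / 6.27 × 10⁵ = 6.60 × 10⁻⁴ μg/mL = 660 pg/mL.

660 pg/mL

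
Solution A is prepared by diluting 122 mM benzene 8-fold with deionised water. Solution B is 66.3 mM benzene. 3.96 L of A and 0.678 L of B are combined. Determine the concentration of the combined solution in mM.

22.7 mM

C_A = 122 mM / 8 = 15.2 mM.
C_mix = (C_A·V_A + C_B·V_B)/(V_A + V_B) = (15.2×3.96 + 66.3×0.678) / 4.638 = 22.7 mM.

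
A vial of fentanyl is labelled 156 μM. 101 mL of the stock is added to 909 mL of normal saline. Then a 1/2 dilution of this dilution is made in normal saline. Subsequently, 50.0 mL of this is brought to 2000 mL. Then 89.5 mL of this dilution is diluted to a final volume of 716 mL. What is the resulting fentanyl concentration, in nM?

24.4 nM

Overall dilution factor = 10 × 2 × 40 × 8 = 6400.
156 μM / 6400 = 0.0244 μM = 24.4 nM.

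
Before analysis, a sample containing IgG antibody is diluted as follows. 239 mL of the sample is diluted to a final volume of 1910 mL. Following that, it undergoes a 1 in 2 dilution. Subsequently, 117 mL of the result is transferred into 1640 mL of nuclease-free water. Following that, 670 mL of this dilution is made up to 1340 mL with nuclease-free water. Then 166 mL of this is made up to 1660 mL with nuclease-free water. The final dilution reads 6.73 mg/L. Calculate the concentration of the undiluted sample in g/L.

32.3 g/L

Overall dilution factor = 7.992 × 2 × 15.02 × 2 × 10 = 4800.
Original = 6.73 mg/L × 4800 = 3.23 × 10⁴ mg/L = 32.3 g/L.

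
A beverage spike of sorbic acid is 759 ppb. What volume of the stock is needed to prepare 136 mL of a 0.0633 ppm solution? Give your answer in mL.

0.0633 ppm = 63.3 ppb.
V₁ = C₂V₂/C₁ = 63.3 × 136 / 759 = 11.3 mL.

11.3 mL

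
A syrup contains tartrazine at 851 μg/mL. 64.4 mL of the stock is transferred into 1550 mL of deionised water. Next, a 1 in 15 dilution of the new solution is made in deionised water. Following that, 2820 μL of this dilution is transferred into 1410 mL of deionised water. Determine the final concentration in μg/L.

Overall dilution factor = 25.07 × 15 × 501 = 1.88 × 10⁵.
851 μg/mL / 1.88 × 10⁵ = 4.52 × 10⁻³ μg/mL = 4.52 μg/L.

4.52 μg/L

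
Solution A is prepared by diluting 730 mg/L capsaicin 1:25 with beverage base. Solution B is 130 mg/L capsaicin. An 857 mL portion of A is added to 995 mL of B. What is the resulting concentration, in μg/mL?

83.4 μg/mL

C_A = 730 mg/L / 25 = 29.2 mg/L.
C_mix = (C_A·V_A + C_B·V_B)/(V_A + V_B) = (29.2×857 + 130×995) / 1852 = 83.4 mg/L = 83.4 μg/mL.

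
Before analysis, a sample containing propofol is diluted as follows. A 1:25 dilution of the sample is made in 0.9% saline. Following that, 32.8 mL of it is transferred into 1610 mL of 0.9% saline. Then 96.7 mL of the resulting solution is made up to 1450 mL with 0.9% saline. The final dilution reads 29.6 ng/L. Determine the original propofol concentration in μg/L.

556 μg/L

Overall dilution factor = 25 × 50.09 × 14.99 = 1.88 × 10⁴.
Original = 29.6 ng/L × 1.88 × 10⁴ = 5.56 × 10⁵ ng/L = 556 μg/L.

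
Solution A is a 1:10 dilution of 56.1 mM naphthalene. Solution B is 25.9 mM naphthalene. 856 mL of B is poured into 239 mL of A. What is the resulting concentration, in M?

C_A = 56.1 mM / 10 = 5.61 mM.
C_mix = (C_A·V_A + C_B·V_B)/(V_A + V_B) = (5.61×239 + 25.9×856) / 1095 = 21.5 mM = 0.0215 M.

0.0215 M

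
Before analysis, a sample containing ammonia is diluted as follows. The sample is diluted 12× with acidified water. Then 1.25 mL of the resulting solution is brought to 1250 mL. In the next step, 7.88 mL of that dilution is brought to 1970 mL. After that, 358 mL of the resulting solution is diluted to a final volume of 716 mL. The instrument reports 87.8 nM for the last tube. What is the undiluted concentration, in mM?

527 mM

Overall dilution factor = 12 × 1000 × 250 × 2 = 6.00 × 10⁶.
Original = 87.8 nM × 6.00 × 10⁶ = 5.27 × 10⁸ nM = 527 mM.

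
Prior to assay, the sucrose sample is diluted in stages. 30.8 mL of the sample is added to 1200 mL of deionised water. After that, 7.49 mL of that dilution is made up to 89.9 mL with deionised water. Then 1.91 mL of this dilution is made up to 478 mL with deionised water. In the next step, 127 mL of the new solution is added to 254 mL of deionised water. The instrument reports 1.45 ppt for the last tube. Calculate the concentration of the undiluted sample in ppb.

Overall dilution factor = 39.96 × 12.00 × 250.3 × 3 = 3.60 × 10⁵.
Original = 1.45 ppt × 3.60 × 10⁵ = 5.22 × 10⁵ ppt = 522 ppb.

522 ppb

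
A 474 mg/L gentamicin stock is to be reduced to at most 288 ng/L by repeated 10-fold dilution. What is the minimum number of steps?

7

Need 10ⁿ ≥ 1.65 × 10⁶, so n ≥ log(1.65 × 10⁶)/log(10) = 6.22.
Minimum whole steps: n = 7.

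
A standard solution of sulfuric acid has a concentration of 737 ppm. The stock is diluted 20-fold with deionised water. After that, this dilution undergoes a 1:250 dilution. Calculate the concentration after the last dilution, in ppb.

Overall dilution factor = 20 × 250 = 5000.
737 ppm / 5000 = 0.147 ppm = 147 ppb.

147 ppb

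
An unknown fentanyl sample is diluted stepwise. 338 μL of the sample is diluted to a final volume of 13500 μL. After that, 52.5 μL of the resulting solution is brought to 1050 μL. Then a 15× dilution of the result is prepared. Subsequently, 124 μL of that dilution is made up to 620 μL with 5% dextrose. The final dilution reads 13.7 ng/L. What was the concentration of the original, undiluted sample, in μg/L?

821 μg/L

Overall dilution factor = 39.94 × 20 × 15 × 5 = 5.99 × 10⁴.
Original = 13.7 ng/L × 5.99 × 10⁴ = 8.21 × 10⁵ ng/L = 821 μg/L.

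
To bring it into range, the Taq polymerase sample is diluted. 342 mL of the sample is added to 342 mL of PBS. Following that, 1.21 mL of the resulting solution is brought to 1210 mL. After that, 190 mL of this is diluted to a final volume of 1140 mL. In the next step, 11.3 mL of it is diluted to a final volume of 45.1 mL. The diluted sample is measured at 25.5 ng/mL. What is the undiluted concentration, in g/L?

Overall dilution factor = 2 × 1000 × 6 × 3.991 = 4.79 × 10⁴.
Original = 25.5 ng/mL × 4.79 × 10⁴ = 1.22 × 10⁶ ng/mL = 1.22 g/L.

1.22 g/L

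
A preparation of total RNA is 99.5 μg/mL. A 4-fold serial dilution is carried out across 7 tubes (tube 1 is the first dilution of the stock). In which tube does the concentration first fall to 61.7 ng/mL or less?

tube 6

Tube n has concentration 99.5 μg/mL / 4ⁿ.
Need 4ⁿ ≥ 99.5 μg/mL / 61.7 ng/mL = 1613, so n ≥ 5.33.
First such tube: n = 6.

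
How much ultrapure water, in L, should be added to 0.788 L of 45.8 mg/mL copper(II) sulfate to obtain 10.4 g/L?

10.4 g/L = 10.4 mg/mL.
V₂ = C₁V₁/C₂ = 45.8 × 0.788 / 10.4 = 3.47 L.
Diluent to add = V₂ − V₁ = 3.47 − 0.788 = 2.68 L.

2.68 L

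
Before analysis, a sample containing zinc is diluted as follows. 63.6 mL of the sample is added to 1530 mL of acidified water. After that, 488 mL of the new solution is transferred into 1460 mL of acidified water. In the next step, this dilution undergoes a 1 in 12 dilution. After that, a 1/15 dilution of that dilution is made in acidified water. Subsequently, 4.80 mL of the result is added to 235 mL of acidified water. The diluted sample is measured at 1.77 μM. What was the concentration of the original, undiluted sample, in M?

1.59 M

Overall dilution factor = 25.06 × 3.992 × 12 × 15 × 49.96 = 8.99 × 10⁵.
Original = 1.77 μM × 8.99 × 10⁵ = 1.59 × 10⁶ μM = 1.59 M.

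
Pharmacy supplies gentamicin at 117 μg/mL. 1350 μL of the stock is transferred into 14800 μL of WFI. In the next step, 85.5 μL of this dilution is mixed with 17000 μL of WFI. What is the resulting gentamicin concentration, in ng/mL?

48.9 ng/mL

Overall dilution factor = 11.96 × 199.8 = 2391.
117 μg/mL / 2391 = 0.0489 μg/mL = 48.9 ng/mL.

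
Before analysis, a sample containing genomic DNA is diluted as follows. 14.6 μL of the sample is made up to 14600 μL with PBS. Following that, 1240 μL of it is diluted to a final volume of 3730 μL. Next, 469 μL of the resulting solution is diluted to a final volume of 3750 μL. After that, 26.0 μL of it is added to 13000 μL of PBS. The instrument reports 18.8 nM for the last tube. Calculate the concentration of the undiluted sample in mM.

Overall dilution factor = 1000 × 3.008 × 7.996 × 501 = 1.20 × 10⁷.
Original = 18.8 nM × 1.20 × 10⁷ = 2.27 × 10⁸ nM = 227 mM.

227 mM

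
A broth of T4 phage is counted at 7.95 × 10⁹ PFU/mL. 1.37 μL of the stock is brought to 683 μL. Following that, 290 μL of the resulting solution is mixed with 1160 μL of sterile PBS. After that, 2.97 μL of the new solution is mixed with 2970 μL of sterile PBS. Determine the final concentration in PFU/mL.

Overall dilution factor = 498.5 × 5 × 1001 = 2.50 × 10⁶.
7.95 × 10⁹ PFU/mL / 2.50 × 10⁶ = 3190 PFU/mL.

3190 PFU/mL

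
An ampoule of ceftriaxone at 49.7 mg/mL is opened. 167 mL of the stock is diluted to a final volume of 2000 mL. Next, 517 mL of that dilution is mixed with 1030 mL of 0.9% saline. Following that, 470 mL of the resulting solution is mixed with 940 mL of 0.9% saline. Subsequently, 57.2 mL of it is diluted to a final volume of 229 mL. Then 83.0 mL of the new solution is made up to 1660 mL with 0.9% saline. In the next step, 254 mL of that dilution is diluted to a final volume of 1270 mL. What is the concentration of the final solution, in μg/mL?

1.15 μg/mL

Overall dilution factor = 11.98 × 2.992 × 3 × 4.003 × 20 × 5 = 4.30 × 10⁴.
49.7 mg/mL / 4.30 × 10⁴ = 1.15 × 10⁻³ mg/mL = 1.15 μg/mL.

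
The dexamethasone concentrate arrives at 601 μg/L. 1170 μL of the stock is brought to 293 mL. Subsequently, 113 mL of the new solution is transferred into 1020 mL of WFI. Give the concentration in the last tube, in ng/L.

239 ng/L

Overall dilution factor = 250.4 × 10.03 = 2511.
601 μg/L / 2511 = 0.239 μg/L = 239 ng/L.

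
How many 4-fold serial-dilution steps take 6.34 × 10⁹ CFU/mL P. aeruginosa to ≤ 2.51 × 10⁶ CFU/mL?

6

Need 4ⁿ ≥ 2526, so n ≥ log(2526)/log(4) = 5.65.
Minimum whole steps: n = 6.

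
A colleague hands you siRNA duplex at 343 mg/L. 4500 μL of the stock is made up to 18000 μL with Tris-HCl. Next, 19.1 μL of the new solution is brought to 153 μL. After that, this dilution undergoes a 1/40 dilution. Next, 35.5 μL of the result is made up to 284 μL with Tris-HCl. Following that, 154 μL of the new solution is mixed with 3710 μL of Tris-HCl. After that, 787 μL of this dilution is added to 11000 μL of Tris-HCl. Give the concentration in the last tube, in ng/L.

Overall dilution factor = 4 × 8.010 × 40 × 8 × 25.09 × 14.98 = 3.85 × 10⁶.
343 mg/L / 3.85 × 10⁶ = 8.90 × 10⁻⁵ mg/L = 89.0 ng/L.

89.0 ng/L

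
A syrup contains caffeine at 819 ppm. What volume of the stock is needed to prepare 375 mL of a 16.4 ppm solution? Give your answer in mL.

V₁ = C₂V₂/C₁ = 16.4 × 375 / 819 = 7.51 mL.

7.51 mL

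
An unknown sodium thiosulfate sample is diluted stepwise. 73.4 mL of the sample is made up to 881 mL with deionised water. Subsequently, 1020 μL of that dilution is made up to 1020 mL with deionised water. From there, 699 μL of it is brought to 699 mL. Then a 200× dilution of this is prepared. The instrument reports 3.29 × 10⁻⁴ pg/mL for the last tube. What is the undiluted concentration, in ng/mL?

790 ng/mL

Overall dilution factor = 12.00 × 1000 × 1000 × 200 = 2.40 × 10⁹.
Original = 3.29 × 10⁻⁴ pg/mL × 2.40 × 10⁹ = 7.90 × 10⁵ pg/mL = 790 ng/mL.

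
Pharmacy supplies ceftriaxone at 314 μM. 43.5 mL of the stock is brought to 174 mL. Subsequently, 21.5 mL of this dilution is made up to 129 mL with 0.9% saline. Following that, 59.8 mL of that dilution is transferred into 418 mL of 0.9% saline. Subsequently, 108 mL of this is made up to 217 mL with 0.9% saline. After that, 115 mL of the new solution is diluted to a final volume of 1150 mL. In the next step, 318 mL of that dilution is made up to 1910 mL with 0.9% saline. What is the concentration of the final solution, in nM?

Overall dilution factor = 4 × 6 × 7.990 × 2.009 × 10 × 6.006 = 2.31 × 10⁴.
314 μM / 2.31 × 10⁴ = 0.0136 μM = 13.6 nM.

13.6 nM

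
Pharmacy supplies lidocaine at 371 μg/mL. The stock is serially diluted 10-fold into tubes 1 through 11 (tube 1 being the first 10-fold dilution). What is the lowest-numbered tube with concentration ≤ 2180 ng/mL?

tube 3

Tube n has concentration 371 μg/mL / 10ⁿ.
Need 10ⁿ ≥ 371 μg/mL / 2180 ng/mL = 170, so n ≥ 2.23.
First such tube: n = 3.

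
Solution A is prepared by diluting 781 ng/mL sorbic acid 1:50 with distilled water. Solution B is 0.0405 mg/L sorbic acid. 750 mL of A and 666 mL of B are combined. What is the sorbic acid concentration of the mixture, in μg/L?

27.3 μg/L

C_A = 781 ng/mL / 50 = 15.6 ng/mL.
C_B = 0.0405 mg/L = 40.5 ng/mL.
C_mix = (C_A·V_A + C_B·V_B)/(V_A + V_B) = (15.6×750 + 40.5×666) / 1416 = 27.3 ng/mL = 27.3 μg/L.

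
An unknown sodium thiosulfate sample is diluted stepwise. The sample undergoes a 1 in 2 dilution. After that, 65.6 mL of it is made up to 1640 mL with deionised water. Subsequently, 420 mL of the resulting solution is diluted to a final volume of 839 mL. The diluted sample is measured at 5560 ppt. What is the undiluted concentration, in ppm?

Overall dilution factor = 2 × 25 × 1.998 = 99.9.
Original = 5560 ppt × 99.9 = 5.55 × 10⁵ ppt = 0.555 ppm.

0.555 ppm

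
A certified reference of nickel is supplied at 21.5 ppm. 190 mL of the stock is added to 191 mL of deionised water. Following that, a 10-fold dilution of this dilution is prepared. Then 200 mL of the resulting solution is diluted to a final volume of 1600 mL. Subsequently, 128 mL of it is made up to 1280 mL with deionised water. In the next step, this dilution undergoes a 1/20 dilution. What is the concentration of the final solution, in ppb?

Overall dilution factor = 2.005 × 10 × 8 × 10 × 20 = 3.21 × 10⁴.
21.5 ppm / 3.21 × 10⁴ = 6.70 × 10⁻⁴ ppm = 0.670 ppb.

0.670 ppb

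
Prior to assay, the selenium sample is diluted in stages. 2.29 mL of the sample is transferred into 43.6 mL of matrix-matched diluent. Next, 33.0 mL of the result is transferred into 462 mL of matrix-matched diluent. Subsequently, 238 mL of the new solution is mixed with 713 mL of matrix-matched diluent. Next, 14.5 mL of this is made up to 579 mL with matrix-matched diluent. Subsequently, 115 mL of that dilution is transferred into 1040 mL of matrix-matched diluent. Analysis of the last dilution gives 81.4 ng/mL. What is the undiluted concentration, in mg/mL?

39.2 mg/mL

Overall dilution factor = 20.04 × 15 × 3.996 × 39.93 × 10.04 = 4.82 × 10⁵.
Original = 81.4 ng/mL × 4.82 × 10⁵ = 3.92 × 10⁷ ng/mL = 39.2 mg/mL.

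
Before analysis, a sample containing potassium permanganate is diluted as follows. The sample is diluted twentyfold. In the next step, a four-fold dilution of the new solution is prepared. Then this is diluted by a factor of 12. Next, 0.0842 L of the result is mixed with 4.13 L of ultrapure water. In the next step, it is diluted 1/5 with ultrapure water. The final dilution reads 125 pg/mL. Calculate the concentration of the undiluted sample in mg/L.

30.0 mg/L

Overall dilution factor = 20 × 4 × 12 × 50.05 × 5 = 2.40 × 10⁵.
Original = 125 pg/mL × 2.40 × 10⁵ = 3.00 × 10⁷ pg/mL = 30.0 mg/L.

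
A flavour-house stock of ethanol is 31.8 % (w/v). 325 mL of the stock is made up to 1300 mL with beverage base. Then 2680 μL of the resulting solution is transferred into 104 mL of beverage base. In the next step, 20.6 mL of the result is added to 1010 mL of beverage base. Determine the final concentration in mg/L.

39.9 mg/L

Overall dilution factor = 4 × 39.81 × 50.03 = 7966.
31.8 % (w/v) / 7966 = 3.99 × 10⁻³ % (w/v) = 39.9 mg/L.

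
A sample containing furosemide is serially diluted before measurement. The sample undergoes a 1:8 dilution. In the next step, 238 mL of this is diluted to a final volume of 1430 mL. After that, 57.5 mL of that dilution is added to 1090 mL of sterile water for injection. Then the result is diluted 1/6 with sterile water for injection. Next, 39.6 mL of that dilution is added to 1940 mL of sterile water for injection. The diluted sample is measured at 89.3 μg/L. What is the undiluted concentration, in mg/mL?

25.7 mg/mL

Overall dilution factor = 8 × 6.008 × 19.96 × 6 × 49.99 = 2.88 × 10⁵.
Original = 89.3 μg/L × 2.88 × 10⁵ = 2.57 × 10⁷ μg/L = 25.7 mg/mL.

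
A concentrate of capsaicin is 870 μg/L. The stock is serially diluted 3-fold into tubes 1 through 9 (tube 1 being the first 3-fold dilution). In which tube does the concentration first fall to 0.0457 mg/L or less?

Tube n has concentration 870 μg/L / 3ⁿ.
Need 3ⁿ ≥ 870 μg/L / 0.0457 mg/L = 19.0, so n ≥ 2.68.
First such tube: n = 3.

tube 3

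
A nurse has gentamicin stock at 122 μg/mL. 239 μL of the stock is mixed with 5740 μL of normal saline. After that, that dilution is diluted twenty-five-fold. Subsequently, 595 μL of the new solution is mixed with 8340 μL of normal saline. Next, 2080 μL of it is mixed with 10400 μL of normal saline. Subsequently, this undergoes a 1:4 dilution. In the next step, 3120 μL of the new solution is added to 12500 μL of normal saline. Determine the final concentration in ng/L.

Overall dilution factor = 25.02 × 25 × 15.02 × 6 × 4 × 5.006 = 1.13 × 10⁶.
122 μg/mL / 1.13 × 10⁶ = 1.08 × 10⁻⁴ μg/mL = 108 ng/L.

108 ng/L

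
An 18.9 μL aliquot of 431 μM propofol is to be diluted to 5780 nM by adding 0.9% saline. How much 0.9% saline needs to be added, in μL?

1390 μL

5780 nM = 5.78 μM.
V₂ = C₁V₁/C₂ = 431 × 18.9 / 5.78 = 1409 μL.
Diluent to add = V₂ − V₁ = 1409 − 18.9 = 1390 μL.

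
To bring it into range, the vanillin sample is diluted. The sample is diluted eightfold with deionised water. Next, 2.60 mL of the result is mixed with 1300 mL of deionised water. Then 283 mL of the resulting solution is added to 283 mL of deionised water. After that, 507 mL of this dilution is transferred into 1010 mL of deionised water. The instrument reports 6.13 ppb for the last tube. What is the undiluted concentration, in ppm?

Overall dilution factor = 8 × 501 × 2 × 2.992 = 2.40 × 10⁴.
Original = 6.13 ppb × 2.40 × 10⁴ = 1.47 × 10⁵ ppb = 147 ppm.

147 ppm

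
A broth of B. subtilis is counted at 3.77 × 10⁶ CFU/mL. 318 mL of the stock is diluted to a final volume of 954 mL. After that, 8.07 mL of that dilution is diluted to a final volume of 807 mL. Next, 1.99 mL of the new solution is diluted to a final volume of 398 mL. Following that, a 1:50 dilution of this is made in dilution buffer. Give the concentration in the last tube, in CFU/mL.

1.26 CFU/mL

Overall dilution factor = 3 × 100 × 200 × 50 = 3.00 × 10⁶.
3.77 × 10⁶ CFU/mL / 3.00 × 10⁶ = 1.26 CFU/mL.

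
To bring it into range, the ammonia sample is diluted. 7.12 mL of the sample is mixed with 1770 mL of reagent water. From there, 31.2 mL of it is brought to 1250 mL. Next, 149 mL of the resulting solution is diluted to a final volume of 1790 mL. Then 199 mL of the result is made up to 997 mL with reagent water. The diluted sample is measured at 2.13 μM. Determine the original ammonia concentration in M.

Overall dilution factor = 249.6 × 40.06 × 12.01 × 5.010 = 6.02 × 10⁵.
Original = 2.13 μM × 6.02 × 10⁵ = 1.28 × 10⁶ μM = 1.28 M.

1.28 M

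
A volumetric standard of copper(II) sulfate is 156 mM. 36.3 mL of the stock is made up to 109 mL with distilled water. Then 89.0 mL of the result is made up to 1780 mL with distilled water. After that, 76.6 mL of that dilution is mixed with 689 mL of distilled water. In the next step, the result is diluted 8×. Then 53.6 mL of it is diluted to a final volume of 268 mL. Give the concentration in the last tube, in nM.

6500 nM

Overall dilution factor = 3.003 × 20 × 9.995 × 8 × 5 = 2.40 × 10⁴.
156 mM / 2.40 × 10⁴ = 6.50 × 10⁻³ mM = 6500 nM.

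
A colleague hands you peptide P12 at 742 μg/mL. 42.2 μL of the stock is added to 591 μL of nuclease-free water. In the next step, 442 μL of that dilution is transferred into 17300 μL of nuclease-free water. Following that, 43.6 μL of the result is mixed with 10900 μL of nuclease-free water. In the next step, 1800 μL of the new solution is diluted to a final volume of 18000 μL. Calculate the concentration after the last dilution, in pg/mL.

Overall dilution factor = 15.00 × 40.14 × 251 × 10 = 1.51 × 10⁶.
742 μg/mL / 1.51 × 10⁶ = 4.91 × 10⁻⁴ μg/mL = 491 pg/mL.

491 pg/mL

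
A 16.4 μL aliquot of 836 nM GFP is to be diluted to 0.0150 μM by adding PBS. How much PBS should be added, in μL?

0.0150 μM = 15.0 nM.
V₂ = C₁V₁/C₂ = 836 × 16.4 / 15.0 = 914 μL.
Diluent to add = V₂ − V₁ = 914 − 16.4 = 898 μL.

898 μL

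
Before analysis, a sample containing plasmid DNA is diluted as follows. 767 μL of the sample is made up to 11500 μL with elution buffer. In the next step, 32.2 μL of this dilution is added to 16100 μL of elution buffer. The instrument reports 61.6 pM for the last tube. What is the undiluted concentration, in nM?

463 nM

Overall dilution factor = 14.99 × 501 = 7512.
Original = 61.6 pM × 7512 = 4.63 × 10⁵ pM = 463 nM.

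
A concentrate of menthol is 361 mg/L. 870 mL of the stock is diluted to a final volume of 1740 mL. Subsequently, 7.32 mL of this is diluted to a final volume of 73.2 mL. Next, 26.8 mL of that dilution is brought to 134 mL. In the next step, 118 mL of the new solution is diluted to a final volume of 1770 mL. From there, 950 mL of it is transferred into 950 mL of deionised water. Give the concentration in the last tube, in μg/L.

120 μg/L

Overall dilution factor = 2 × 10 × 5 × 15 × 2 = 3000.
361 mg/L / 3000 = 0.120 mg/L = 120 μg/L.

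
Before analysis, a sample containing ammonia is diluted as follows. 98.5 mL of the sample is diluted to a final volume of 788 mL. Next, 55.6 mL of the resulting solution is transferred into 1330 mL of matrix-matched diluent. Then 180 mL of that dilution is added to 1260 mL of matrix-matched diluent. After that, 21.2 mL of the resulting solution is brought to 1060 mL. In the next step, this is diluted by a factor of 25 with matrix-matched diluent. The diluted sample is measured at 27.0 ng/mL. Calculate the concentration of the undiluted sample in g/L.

53.8 g/L

Overall dilution factor = 8 × 24.92 × 8 × 50 × 25 = 1.99 × 10⁶.
Original = 27.0 ng/mL × 1.99 × 10⁶ = 5.38 × 10⁷ ng/mL = 53.8 g/L.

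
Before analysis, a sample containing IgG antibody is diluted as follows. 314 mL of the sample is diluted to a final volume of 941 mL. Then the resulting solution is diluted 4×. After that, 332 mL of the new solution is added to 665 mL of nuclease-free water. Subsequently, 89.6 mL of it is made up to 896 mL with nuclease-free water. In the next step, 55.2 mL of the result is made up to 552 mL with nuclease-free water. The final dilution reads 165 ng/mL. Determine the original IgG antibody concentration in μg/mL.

Overall dilution factor = 2.997 × 4 × 3.003 × 10 × 10 = 3600.
Original = 165 ng/mL × 3600 = 5.94 × 10⁵ ng/mL = 594 μg/mL.

594 μg/mL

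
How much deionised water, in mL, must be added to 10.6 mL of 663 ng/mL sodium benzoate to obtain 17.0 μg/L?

17.0 μg/L = 17.0 ng/mL.
V₂ = C₁V₁/C₂ = 663 × 10.6 / 17.0 = 413 mL.
Diluent to add = V₂ − V₁ = 413 − 10.6 = 403 mL.

403 mL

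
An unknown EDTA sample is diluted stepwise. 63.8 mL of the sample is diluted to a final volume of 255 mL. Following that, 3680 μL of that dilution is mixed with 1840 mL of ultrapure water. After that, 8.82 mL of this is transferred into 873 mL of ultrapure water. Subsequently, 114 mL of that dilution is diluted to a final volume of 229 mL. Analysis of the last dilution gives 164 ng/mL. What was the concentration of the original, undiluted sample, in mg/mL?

Overall dilution factor = 3.997 × 501 × 99.98 × 2.009 = 4.02 × 10⁵.
Original = 164 ng/mL × 4.02 × 10⁵ = 6.60 × 10⁷ ng/mL = 66.0 mg/mL.

66.0 mg/mL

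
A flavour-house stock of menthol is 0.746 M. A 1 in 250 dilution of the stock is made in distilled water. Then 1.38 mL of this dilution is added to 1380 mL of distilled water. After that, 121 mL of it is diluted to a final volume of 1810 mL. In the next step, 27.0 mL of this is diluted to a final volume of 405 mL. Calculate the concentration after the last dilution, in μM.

0.0133 μM

Overall dilution factor = 250 × 1001 × 14.96 × 15 = 5.62 × 10⁷.
0.746 M / 5.62 × 10⁷ = 1.33 × 10⁻⁸ M = 0.0133 μM.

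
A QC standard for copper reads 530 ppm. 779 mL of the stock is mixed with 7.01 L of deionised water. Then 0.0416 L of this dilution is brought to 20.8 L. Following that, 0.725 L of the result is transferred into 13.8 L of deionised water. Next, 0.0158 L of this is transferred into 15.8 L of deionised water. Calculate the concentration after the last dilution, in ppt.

Overall dilution factor = 9.999 × 500 × 20.03 × 1001 = 1.00 × 10⁸.
530 ppm / 1.00 × 10⁸ = 5.29 × 10⁻⁶ ppm = 5.29 ppt.

5.29 ppt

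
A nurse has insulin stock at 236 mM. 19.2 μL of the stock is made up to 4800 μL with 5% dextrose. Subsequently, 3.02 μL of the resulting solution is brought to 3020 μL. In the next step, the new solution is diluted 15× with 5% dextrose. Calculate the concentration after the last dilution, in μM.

Overall dilution factor = 250 × 1000 × 15 = 3.75 × 10⁶.
236 mM / 3.75 × 10⁶ = 6.29 × 10⁻⁵ mM = 0.0629 μM.

0.0629 μM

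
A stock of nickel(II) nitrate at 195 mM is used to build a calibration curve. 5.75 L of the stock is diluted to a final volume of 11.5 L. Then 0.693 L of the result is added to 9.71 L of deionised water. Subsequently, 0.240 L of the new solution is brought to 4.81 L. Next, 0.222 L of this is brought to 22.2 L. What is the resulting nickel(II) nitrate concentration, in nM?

Overall dilution factor = 2 × 15.01 × 20.04 × 100 = 6.02 × 10⁴.
195 mM / 6.02 × 10⁴ = 3.24 × 10⁻³ mM = 3240 nM.

3240 nM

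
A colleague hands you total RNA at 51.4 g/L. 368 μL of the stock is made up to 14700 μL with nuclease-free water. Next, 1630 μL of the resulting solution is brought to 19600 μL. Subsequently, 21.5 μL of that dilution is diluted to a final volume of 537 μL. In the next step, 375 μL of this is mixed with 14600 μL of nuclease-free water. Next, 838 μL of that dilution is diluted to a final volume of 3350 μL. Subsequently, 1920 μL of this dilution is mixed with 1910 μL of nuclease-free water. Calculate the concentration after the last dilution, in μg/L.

13.5 μg/L

Overall dilution factor = 39.95 × 12.02 × 24.98 × 39.93 × 3.998 × 1.995 = 3.82 × 10⁶.
51.4 g/L / 3.82 × 10⁶ = 1.35 × 10⁻⁵ g/L = 13.5 μg/L.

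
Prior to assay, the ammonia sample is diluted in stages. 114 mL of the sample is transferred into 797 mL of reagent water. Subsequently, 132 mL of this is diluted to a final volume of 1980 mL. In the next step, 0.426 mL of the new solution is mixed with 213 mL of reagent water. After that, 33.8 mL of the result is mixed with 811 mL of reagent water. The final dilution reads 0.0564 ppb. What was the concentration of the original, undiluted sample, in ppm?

Overall dilution factor = 7.991 × 15 × 501 × 24.99 = 1.50 × 10⁶.
Original = 0.0564 ppb × 1.50 × 10⁶ = 8.47 × 10⁴ ppb = 84.7 ppm.

84.7 ppm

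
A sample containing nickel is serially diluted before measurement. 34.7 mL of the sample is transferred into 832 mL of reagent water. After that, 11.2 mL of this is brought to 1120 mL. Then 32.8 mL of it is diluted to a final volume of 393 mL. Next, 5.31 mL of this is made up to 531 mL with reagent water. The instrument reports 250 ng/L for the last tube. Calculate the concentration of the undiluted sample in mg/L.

748 mg/L

Overall dilution factor = 24.98 × 100 × 11.98 × 100 = 2.99 × 10⁶.
Original = 250 ng/L × 2.99 × 10⁶ = 7.48 × 10⁸ ng/L = 748 mg/L.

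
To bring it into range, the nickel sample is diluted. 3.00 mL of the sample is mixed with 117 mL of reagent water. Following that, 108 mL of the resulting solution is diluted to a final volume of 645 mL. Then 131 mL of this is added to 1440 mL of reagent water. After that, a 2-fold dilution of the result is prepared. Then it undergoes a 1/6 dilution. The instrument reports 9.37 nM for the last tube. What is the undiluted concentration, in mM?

0.322 mM

Overall dilution factor = 40 × 5.972 × 11.99 × 2 × 6 = 3.44 × 10⁴.
Original = 9.37 nM × 3.44 × 10⁴ = 3.22 × 10⁵ nM = 0.322 mM.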